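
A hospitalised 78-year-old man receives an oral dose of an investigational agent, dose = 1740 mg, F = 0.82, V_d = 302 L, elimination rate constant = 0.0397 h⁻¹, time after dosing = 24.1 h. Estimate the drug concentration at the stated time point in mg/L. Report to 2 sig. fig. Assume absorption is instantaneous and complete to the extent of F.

Amount reaching circulation = F × Dose = 0.82 × 1740 = 1427 mg
C₀ = F·Dose / Vd = 1427 / 302 = 4.725 mg/L
C = C₀ · e^(−k·t) = 4.725 × e^(−0.03970 × 24.1)
  = 4.725 × 0.3841 = 1.815 mg/L

1.8 mg/L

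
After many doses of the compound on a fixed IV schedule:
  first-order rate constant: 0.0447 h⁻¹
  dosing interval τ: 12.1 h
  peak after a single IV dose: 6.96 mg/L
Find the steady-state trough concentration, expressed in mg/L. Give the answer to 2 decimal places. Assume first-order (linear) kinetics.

9.70 mg/L

e^(−kτ) = e^(−0.04470 × 12.1) = 0.5822
Accumulation ratio R = 1 / (1 − e^(−kτ)) = 1 / (1 − 0.5822) = 2.393
Steady-state trough = C₀ × R × e^(−kτ) = 6.96 × 2.393 × 0.5822 = 9.697 mg/L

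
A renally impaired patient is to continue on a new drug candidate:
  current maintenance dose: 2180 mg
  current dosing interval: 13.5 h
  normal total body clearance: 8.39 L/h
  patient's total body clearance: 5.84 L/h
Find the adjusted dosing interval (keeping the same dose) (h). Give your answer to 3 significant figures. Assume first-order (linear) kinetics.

19.4 h

To keep the same average steady-state level, dosing rate must scale with clearance.
CL ratio = 5.84 / 8.39 = 0.6961
New interval (same dose) = 13.5 / 0.6961 = 19.39 h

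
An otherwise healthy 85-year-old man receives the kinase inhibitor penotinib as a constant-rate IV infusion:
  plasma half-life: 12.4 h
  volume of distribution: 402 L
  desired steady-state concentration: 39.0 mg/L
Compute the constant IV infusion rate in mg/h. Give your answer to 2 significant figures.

880 mg/h

k = ln2 / t½ = 0.693147 / 12.4 = 0.05590 h⁻¹
CL = k × Vd = 0.05590 × 402 = 22.47 L/h
At steady state, infusion rate R₀ = Css × CL = 39.0 × 22.47 = 876.3 mg/h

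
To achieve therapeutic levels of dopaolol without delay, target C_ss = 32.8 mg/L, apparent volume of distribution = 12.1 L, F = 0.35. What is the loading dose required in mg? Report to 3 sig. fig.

1130 mg

LD = Css × Vd / F = 32.8 × 12.1 / 0.35 = 1134 mg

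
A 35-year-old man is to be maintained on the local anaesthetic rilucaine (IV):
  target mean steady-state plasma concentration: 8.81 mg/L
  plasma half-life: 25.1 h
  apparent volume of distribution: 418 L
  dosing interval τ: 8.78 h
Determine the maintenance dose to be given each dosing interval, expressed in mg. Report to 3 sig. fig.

k = ln2 / t½ = 0.693147 / 25.1 = 0.02762 h⁻¹
CL = k × Vd = 0.02762 × 418 = 11.55 L/h
At steady state, Dose/τ = Css × CL.
Dose = Css × CL × τ = 8.81 × 11.55 × 8.78 = 893.4 mg

893 mg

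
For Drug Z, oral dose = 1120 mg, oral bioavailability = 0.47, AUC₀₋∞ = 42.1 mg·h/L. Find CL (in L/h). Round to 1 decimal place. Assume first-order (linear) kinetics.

CL = F·Dose / AUC = 0.47 × 1120 / 42.1 = 12.50 L/h

12.5 L/h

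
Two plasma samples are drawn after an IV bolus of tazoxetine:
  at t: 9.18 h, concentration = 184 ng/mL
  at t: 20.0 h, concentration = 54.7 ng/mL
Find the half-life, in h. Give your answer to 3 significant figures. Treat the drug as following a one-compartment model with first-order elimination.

6.18 h

k = ln(C₁/C₂) / (t₂ − t₁) = ln(184/54.7) / (20.0 − 9.18)
  = 1.213 / 10.82 = 0.1121 h⁻¹
t½ = ln2 / k = 0.693147 / 0.1121 = 6.183 h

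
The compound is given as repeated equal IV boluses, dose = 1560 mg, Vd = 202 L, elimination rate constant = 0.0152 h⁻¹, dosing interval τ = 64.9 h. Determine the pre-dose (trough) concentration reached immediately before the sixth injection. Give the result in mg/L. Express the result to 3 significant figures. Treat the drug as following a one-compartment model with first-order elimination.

C₀ per dose = Dose / Vd = 1560 / 202 = 7.723 mg/L
Fraction remaining after one interval: r = e^(−kτ) = e^(−0.01520 × 64.9) = 0.3729
Before dose 6, 5 doses have been given (aged 1τ, 2τ, 3τ, 4τ, 5τ).
C_trough = C₀ × (r + r² + … + r^5) = C₀ × r(1−r^5)/(1−r)
        = 7.723 × 0.3729 × (1 − 0.007210) / (1 − 0.3729) = 4.559 mg/L

4.56 mg/L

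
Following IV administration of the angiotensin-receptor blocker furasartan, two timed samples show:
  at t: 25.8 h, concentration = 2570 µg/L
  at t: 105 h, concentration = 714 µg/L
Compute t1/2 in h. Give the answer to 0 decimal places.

43 h

k = ln(C₁/C₂) / (t₂ − t₁) = ln(2570/714) / (105 − 25.8)
  = 1.281 / 79.20 = 0.01617 h⁻¹
t½ = ln2 / k = 0.693147 / 0.01617 = 42.87 h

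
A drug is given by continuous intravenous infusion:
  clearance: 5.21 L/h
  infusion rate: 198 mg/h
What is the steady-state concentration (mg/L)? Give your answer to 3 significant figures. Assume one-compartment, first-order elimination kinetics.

At steady state Css = R₀ / CL = 198 / 5.210 = 38.00 mg/L

38.0 mg/L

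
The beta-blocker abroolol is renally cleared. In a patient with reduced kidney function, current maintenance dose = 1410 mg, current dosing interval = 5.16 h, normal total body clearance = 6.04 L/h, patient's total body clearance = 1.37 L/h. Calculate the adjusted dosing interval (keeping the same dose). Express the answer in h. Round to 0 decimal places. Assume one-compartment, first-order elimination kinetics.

To keep the same average steady-state level, dosing rate must scale with clearance.
CL ratio = 1.37 / 6.04 = 0.2268
New interval (same dose) = 5.16 / 0.2268 = 22.75 h

23 h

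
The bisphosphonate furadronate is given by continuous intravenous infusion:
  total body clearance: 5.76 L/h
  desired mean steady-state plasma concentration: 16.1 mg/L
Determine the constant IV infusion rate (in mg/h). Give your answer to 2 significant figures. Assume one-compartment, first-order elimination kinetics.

93 mg/h

At steady state, infusion rate R₀ = Css × CL = 16.1 × 5.760 = 92.74 mg/h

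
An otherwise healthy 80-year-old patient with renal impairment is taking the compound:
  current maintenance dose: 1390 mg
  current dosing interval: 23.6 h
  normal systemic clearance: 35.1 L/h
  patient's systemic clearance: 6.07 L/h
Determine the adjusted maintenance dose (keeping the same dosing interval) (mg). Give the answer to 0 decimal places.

To keep the same average steady-state level, dosing rate must scale with clearance.
CL ratio = 6.07 / 35.1 = 0.1729
New dose (same interval) = 1390 × 0.1729 = 240.3 mg

240 mg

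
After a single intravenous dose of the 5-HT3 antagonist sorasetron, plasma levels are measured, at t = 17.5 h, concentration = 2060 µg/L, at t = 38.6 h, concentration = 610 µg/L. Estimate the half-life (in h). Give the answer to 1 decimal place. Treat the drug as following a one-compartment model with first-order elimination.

12.0 h

k = ln(C₁/C₂) / (t₂ − t₁) = ln(2060/610) / (38.6 − 17.5)
  = 1.217 / 21.10 = 0.05768 h⁻¹
t½ = ln2 / k = 0.693147 / 0.05768 = 12.02 h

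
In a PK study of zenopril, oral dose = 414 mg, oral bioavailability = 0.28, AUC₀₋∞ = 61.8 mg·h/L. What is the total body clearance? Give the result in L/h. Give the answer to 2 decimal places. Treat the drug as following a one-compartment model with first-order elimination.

CL = F·Dose / AUC = 0.28 × 414 / 61.8 = 1.876 L/h

1.88 L/h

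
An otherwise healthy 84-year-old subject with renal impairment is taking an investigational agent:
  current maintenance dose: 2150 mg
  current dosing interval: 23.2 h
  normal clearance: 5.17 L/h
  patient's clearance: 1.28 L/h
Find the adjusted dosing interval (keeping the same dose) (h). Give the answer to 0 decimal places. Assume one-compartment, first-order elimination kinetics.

94 h

To keep the same average steady-state level, dosing rate must scale with clearance.
CL ratio = 1.28 / 5.17 = 0.2476
New interval (same dose) = 23.2 / 0.2476 = 93.70 h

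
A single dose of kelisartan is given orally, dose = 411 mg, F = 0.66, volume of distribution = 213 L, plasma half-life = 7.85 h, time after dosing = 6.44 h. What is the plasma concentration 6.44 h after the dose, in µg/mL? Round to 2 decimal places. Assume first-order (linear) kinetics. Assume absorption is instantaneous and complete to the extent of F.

0.72 µg/mL

Amount reaching circulation = F × Dose = 0.66 × 411.0 = 271.3 mg
C₀ = F·Dose / Vd = 271.3 / 213 = 1.274 mg/L
k = ln2 / t½ = 0.693147 / 7.85 = 0.08830 h⁻¹
C = C₀ · e^(−k·t) = 1.274 × e^(−0.08830 × 6.44)
  = 1.274 × 0.5663 = 0.7215 mg/L
(0.7215 mg/L = 0.7215 µg/mL)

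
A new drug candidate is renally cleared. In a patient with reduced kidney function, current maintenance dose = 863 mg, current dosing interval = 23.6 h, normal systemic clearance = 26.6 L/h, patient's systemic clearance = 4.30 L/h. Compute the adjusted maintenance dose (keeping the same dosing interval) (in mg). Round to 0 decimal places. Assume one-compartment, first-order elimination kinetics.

To keep the same average steady-state level, dosing rate must scale with clearance.
CL ratio = 4.30 / 26.6 = 0.1617
New dose (same interval) = 863 × 0.1617 = 139.5 mg

140 mg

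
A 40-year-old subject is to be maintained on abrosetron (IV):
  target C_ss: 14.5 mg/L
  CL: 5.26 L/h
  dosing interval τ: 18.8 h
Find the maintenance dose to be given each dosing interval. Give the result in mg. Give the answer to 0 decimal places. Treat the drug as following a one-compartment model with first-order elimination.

At steady state, Dose/τ = Css × CL.
Dose = Css × CL × τ = 14.5 × 5.260 × 18.8 = 1434 mg

1434 mg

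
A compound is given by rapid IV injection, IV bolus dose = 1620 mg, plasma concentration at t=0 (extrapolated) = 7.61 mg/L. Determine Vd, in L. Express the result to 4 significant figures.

212.9 L

Vd = Dose / C₀ = 1620 / 7.61 = 212.9 L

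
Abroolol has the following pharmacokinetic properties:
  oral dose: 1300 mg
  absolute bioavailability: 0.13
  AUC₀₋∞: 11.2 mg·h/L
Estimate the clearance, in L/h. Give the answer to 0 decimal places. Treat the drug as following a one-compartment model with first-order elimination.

CL = F·Dose / AUC = 0.13 × 1300 / 11.2 = 15.09 L/h

15 L/h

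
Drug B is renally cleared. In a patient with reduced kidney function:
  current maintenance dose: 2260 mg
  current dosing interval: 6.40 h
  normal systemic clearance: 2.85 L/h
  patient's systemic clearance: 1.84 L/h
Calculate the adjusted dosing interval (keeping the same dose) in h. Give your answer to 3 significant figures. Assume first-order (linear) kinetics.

To keep the same average steady-state level, dosing rate must scale with clearance.
CL ratio = 1.84 / 2.85 = 0.6456
New interval (same dose) = 6.40 / 0.6456 = 9.913 h

9.91 h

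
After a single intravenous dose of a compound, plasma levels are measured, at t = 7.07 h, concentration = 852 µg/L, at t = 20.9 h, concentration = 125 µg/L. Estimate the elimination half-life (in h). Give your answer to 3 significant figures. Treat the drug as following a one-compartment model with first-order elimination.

4.99 h

k = ln(C₁/C₂) / (t₂ − t₁) = ln(852/125) / (20.9 − 7.07)
  = 1.919 / 13.83 = 0.1388 h⁻¹
t½ = ln2 / k = 0.693147 / 0.1388 = 4.994 h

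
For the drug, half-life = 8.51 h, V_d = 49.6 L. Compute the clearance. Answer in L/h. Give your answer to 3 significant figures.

4.04 L/h

k = ln2 / t½ = 0.693147 / 8.51 = 0.08145 h⁻¹
CL = k × Vd = 0.08145 × 49.6 = 4.040 L/h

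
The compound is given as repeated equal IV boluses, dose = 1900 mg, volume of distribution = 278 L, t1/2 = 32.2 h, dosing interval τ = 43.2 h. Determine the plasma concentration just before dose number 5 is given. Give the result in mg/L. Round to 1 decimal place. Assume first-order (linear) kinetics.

4.3 mg/L

C₀ per dose = Dose / Vd = 1900 / 278 = 6.835 mg/L
k = ln2 / t½ = 0.693147 / 32.2 = 0.02153 h⁻¹
Fraction remaining after one interval: r = e^(−kτ) = e^(−0.02153 × 43.2) = 0.3945
Before dose 5, 4 doses have been given (aged 1τ, 2τ, 3τ, 4τ).
C_trough = C₀ × (r + r² + … + r^4) = C₀ × r(1−r^4)/(1−r)
        = 6.835 × 0.3945 × (1 − 0.02422) / (1 − 0.3945) = 4.345 mg/L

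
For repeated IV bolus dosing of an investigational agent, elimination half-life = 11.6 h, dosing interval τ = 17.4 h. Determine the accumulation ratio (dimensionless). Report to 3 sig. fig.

k = ln2 / t½ = 0.693147 / 11.6 = 0.05975 h⁻¹
e^(−kτ) = e^(−0.05975 × 17.4) = 0.3536
Accumulation ratio R = 1 / (1 − e^(−kτ)) = 1 / (1 − 0.3536) = 1.547

1.55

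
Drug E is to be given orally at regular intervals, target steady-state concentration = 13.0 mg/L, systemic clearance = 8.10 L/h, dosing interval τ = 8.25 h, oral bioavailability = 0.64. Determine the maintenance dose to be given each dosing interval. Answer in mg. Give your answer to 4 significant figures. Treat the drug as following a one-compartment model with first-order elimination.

1357 mg

At steady state, F × (Dose/τ) = Css × CL.
Dose = Css × CL × τ / F = 13.0 × 8.100 × 8.25 / 0.64 = 1357 mg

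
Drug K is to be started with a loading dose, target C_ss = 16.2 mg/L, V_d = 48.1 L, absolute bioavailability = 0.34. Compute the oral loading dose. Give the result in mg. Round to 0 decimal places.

2292 mg

LD = Css × Vd / F = 16.2 × 48.1 / 0.34 = 2292 mg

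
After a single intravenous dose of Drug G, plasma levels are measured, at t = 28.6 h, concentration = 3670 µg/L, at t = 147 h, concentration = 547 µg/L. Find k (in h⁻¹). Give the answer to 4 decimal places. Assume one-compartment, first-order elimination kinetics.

0.0161 h⁻¹

k = ln(C₁/C₂) / (t₂ − t₁) = ln(3670/547) / (147 − 28.6)
  = 1.903 / 118.4 = 0.01607 h⁻¹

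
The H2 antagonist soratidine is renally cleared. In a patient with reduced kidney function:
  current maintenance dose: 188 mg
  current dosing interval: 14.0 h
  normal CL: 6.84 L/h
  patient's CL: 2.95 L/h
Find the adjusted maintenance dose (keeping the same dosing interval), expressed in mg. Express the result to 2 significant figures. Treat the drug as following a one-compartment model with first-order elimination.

To keep the same average steady-state level, dosing rate must scale with clearance.
CL ratio = 2.95 / 6.84 = 0.4313
New dose (same interval) = 188 × 0.4313 = 81.08 mg

81 mg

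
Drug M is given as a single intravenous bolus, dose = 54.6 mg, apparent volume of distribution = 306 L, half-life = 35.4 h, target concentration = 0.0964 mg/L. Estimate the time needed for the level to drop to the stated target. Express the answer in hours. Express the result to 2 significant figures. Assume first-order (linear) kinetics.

31 h

C₀ = Dose / Vd = 54.60 / 306 = 0.1784 mg/L
k = ln2 / t½ = 0.693147 / 35.4 = 0.01958 h⁻¹
t = ln(C₀ / C) / k = ln(0.1784 / 0.0964) / 0.01958
  = ln(1.851) / 0.01958 = 0.6157 / 0.01958 = 31.45 h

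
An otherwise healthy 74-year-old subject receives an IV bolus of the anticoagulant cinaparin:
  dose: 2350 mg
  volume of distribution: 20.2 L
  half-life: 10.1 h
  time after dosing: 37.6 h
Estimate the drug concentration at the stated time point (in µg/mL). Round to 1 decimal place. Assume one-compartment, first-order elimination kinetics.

8.8 µg/mL

C₀ = Dose / Vd = 2350 / 20.2 = 116.3 mg/L
k = ln2 / t½ = 0.693147 / 10.1 = 0.06863 h⁻¹
C = C₀ · e^(−k·t) = 116.3 × e^(−0.06863 × 37.6)
  = 116.3 × 0.07574 = 8.809 mg/L
(8.809 mg/L = 8.809 µg/mL)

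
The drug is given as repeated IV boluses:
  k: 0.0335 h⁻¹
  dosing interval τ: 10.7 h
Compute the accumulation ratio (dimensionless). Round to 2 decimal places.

3.32

e^(−kτ) = e^(−0.03350 × 10.7) = 0.6988
Accumulation ratio R = 1 / (1 − e^(−kτ)) = 1 / (1 − 0.6988) = 3.320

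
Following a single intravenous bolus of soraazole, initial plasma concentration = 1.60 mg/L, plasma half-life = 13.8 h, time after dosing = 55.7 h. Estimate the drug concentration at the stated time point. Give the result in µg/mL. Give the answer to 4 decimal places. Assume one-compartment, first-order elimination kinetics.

0.0975 µg/mL

k = ln2 / t½ = 0.693147 / 13.8 = 0.05023 h⁻¹
C = C₀ · e^(−k·t) = 1.600 × e^(−0.05023 × 55.7)
  = 1.600 × 0.06094 = 0.09750 mg/L
(0.09750 mg/L = 0.09750 µg/mL)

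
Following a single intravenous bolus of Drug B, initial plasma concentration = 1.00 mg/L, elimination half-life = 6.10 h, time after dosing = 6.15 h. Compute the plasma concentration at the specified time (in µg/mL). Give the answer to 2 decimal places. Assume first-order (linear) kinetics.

k = ln2 / t½ = 0.693147 / 6.10 = 0.1136 h⁻¹
C = C₀ · e^(−k·t) = 1.000 × e^(−0.1136 × 6.15)
  = 1.000 × 0.4973 = 0.4973 mg/L
(0.4973 mg/L = 0.4973 µg/mL)

0.50 µg/mL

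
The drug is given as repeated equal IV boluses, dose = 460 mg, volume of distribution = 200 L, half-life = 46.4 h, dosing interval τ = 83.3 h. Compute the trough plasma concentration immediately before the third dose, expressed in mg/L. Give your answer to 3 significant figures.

C₀ per dose = Dose / Vd = 460 / 200 = 2.300 mg/L
k = ln2 / t½ = 0.693147 / 46.4 = 0.01494 h⁻¹
Fraction remaining after one interval: r = e^(−kτ) = e^(−0.01494 × 83.3) = 0.2881
Before dose 3, 2 doses have been given (aged 1τ, 2τ).
C_trough = C₀ × (r + r²) = 2.300 × (0.2881 + 0.08300) = 0.8535 mg/L

0.854 mg/L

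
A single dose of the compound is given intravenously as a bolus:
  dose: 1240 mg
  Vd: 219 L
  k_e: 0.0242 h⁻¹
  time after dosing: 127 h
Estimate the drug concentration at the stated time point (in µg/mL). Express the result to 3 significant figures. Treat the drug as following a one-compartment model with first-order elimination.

C₀ = Dose / Vd = 1240 / 219 = 5.662 mg/L
C = C₀ · e^(−k·t) = 5.662 × e^(−0.02420 × 127)
  = 5.662 × 0.04626 = 0.2619 mg/L
(0.2619 mg/L = 0.2619 µg/mL)

0.262 µg/mL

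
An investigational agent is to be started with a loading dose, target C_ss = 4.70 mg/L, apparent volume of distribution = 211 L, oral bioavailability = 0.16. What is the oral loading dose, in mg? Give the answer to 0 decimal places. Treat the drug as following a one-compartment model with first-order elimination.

LD = Css × Vd / F = 4.70 × 211 / 0.16 = 6198 mg

6198 mg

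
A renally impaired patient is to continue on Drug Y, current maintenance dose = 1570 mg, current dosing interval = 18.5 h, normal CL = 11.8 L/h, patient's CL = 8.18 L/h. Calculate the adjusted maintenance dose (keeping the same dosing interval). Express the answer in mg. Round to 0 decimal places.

To keep the same average steady-state level, dosing rate must scale with clearance.
CL ratio = 8.18 / 11.8 = 0.6932
New dose (same interval) = 1570 × 0.6932 = 1088 mg

1088 mg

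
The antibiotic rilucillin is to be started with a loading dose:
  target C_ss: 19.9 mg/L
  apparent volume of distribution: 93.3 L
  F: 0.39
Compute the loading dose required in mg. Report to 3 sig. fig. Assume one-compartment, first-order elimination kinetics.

LD = Css × Vd / F = 19.9 × 93.3 / 0.39 = 4761 mg

4760 mg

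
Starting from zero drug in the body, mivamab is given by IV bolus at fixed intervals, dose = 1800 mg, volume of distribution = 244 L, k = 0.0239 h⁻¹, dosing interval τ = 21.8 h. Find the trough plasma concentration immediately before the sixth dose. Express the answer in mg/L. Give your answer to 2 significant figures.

C₀ per dose = Dose / Vd = 1800 / 244 = 7.377 mg/L
Fraction remaining after one interval: r = e^(−kτ) = e^(−0.02390 × 21.8) = 0.5939
Before dose 6, 5 doses have been given (aged 1τ, 2τ, 3τ, 4τ, 5τ).
C_trough = C₀ × (r + r² + … + r^5) = C₀ × r(1−r^5)/(1−r)
        = 7.377 × 0.5939 × (1 − 0.07389) / (1 − 0.5939) = 9.991 mg/L

10 mg/L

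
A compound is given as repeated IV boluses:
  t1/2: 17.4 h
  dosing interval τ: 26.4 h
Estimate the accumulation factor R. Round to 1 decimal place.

1.5

k = ln2 / t½ = 0.693147 / 17.4 = 0.03984 h⁻¹
e^(−kτ) = e^(−0.03984 × 26.4) = 0.3493
Accumulation ratio R = 1 / (1 − e^(−kτ)) = 1 / (1 − 0.3493) = 1.537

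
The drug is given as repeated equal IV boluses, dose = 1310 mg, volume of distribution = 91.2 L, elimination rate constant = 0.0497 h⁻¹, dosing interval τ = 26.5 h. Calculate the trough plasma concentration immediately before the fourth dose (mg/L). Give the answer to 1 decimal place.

5.2 mg/L

C₀ per dose = Dose / Vd = 1310 / 91.2 = 14.36 mg/L
Fraction remaining after one interval: r = e^(−kτ) = e^(−0.04970 × 26.5) = 0.2679
Before dose 4, 3 doses have been given (aged 1τ, 2τ, 3τ).
C_trough = C₀ × (r + r² + … + r^3) = C₀ × r(1−r^3)/(1−r)
        = 14.36 × 0.2679 × (1 − 0.01923) / (1 − 0.2679) = 5.154 mg/L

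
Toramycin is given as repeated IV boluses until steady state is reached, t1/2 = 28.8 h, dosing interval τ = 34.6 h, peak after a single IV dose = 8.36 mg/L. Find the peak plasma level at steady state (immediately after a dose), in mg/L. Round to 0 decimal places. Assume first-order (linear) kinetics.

k = ln2 / t½ = 0.693147 / 28.8 = 0.02407 h⁻¹
e^(−kτ) = e^(−0.02407 × 34.6) = 0.4348
Accumulation ratio R = 1 / (1 − e^(−kτ)) = 1 / (1 − 0.4348) = 1.769
Steady-state peak = C₀ × R = 8.36 × 1.769 = 14.79 mg/L

15 mg/L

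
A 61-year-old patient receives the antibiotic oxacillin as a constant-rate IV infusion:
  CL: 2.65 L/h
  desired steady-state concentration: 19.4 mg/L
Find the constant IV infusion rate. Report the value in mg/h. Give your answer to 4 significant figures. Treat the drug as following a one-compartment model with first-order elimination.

At steady state, infusion rate R₀ = Css × CL = 19.4 × 2.650 = 51.41 mg/h

51.41 mg/h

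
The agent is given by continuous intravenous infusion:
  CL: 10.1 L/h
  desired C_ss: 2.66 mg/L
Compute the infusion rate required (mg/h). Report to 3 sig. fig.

26.9 mg/h

At steady state, infusion rate R₀ = Css × CL = 2.66 × 10.10 = 26.87 mg/h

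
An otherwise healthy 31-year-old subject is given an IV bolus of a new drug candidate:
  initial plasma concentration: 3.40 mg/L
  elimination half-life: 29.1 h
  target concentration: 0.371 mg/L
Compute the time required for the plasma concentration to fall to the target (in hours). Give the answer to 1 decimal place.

93.0 h

k = ln2 / t½ = 0.693147 / 29.1 = 0.02382 h⁻¹
t = ln(C₀ / C) / k = ln(3.400 / 0.371) / 0.02382
  = ln(9.164) / 0.02382 = 2.215 / 0.02382 = 92.99 h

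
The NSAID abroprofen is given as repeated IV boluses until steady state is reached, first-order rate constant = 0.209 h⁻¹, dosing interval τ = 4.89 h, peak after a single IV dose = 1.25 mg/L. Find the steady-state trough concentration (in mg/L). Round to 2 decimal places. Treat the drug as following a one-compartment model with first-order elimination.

e^(−kτ) = e^(−0.2090 × 4.89) = 0.3599
Accumulation ratio R = 1 / (1 − e^(−kτ)) = 1 / (1 − 0.3599) = 1.562
Steady-state trough = C₀ × R × e^(−kτ) = 1.25 × 1.562 × 0.3599 = 0.7027 mg/L

0.70 mg/L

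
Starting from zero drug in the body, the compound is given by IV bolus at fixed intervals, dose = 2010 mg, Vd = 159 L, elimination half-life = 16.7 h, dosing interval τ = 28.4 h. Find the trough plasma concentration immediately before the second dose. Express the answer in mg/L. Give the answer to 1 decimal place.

C₀ per dose = Dose / Vd = 2010 / 159 = 12.64 mg/L
k = ln2 / t½ = 0.693147 / 16.7 = 0.04151 h⁻¹
Fraction remaining after one interval: r = e^(−kτ) = e^(−0.04151 × 28.4) = 0.3076
Before dose 2, 1 dose has been given (aged 1τ).
C_trough = C₀ × r = 12.64 × 0.3076 = 3.888 mg/L

3.9 mg/L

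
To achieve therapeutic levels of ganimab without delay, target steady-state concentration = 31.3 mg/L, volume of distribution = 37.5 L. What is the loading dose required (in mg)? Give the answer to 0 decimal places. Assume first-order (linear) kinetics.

1174 mg

LD = Css × Vd = 31.3 × 37.5 = 1174 mg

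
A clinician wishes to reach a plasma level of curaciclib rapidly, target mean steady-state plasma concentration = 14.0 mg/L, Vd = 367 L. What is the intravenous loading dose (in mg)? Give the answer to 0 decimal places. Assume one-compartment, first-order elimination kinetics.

LD = Css × Vd = 14.0 × 367 = 5138 mg

5138 mg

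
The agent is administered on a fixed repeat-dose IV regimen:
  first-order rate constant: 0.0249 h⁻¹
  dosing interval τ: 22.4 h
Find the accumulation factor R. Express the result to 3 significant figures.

e^(−kτ) = e^(−0.02490 × 22.4) = 0.5725
Accumulation ratio R = 1 / (1 − e^(−kτ)) = 1 / (1 − 0.5725) = 2.339

2.34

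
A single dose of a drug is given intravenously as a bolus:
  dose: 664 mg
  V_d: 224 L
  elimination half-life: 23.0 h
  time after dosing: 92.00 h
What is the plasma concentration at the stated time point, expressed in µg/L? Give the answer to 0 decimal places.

C₀ = Dose / Vd = 664.0 / 224 = 2.964 mg/L
k = ln2 / t½ = 0.693147 / 23.0 = 0.03014 h⁻¹
t / t½ = 92.00 / 23.0 = 4 half-lives
C = C₀ × (1/2)^4 = 2.964 × 0.06250 = 0.1853 mg/L
Convert: 0.1853 mg/L × 1000 = 185.3 µg/L

185 µg/L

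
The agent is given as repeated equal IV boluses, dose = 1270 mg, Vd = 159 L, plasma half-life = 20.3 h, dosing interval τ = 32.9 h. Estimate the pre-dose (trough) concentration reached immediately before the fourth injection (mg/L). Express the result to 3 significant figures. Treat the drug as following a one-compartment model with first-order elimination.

3.72 mg/L

C₀ per dose = Dose / Vd = 1270 / 159 = 7.987 mg/L
k = ln2 / t½ = 0.693147 / 20.3 = 0.03415 h⁻¹
Fraction remaining after one interval: r = e^(−kτ) = e^(−0.03415 × 32.9) = 0.3251
Before dose 4, 3 doses have been given (aged 1τ, 2τ, 3τ).
C_trough = C₀ × (r + r² + … + r^3) = C₀ × r(1−r^3)/(1−r)
        = 7.987 × 0.3251 × (1 − 0.03436) / (1 − 0.3251) = 3.715 mg/L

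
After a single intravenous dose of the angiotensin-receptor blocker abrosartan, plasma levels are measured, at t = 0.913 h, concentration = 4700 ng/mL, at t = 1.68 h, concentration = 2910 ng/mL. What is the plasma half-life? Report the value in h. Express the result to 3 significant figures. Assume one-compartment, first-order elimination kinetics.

1.11 h

k = ln(C₁/C₂) / (t₂ − t₁) = ln(4700/2910) / (1.68 − 0.913)
  = 0.4794 / 0.7670 = 0.6250 h⁻¹
t½ = ln2 / k = 0.693147 / 0.6250 = 1.109 h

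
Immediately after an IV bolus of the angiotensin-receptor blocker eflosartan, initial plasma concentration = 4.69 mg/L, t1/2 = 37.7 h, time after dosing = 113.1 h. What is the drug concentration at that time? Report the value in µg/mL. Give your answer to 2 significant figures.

k = ln2 / t½ = 0.693147 / 37.7 = 0.01839 h⁻¹
t / t½ = 113.1 / 37.7 = 3 half-lives
C = C₀ × (1/2)^3 = 4.690 × 0.1250 = 0.5863 mg/L
(0.5863 mg/L = 0.5863 µg/mL)

0.59 µg/mL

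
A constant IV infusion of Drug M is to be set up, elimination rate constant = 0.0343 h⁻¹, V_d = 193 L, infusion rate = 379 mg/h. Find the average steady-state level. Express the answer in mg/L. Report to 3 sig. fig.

57.3 mg/L

CL = k × Vd = 0.03430 × 193 = 6.620 L/h
At steady state Css = R₀ / CL = 379 / 6.620 = 57.25 mg/L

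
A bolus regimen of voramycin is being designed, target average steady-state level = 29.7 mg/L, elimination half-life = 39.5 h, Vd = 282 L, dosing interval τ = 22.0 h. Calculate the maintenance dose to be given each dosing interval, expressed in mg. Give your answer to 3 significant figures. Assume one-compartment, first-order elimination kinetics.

k = ln2 / t½ = 0.693147 / 39.5 = 0.01755 h⁻¹
CL = k × Vd = 0.01755 × 282 = 4.949 L/h
At steady state, Dose/τ = Css × CL.
Dose = Css × CL × τ = 29.7 × 4.949 × 22.0 = 3234 mg

3230 mg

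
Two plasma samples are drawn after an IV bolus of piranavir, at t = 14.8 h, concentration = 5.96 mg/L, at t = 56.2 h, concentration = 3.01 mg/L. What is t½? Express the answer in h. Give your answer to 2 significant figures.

k = ln(C₁/C₂) / (t₂ − t₁) = ln(5.96/3.01) / (56.2 − 14.8)
  = 0.6831 / 41.40 = 0.01650 h⁻¹
t½ = ln2 / k = 0.693147 / 0.01650 = 42.01 h

42 h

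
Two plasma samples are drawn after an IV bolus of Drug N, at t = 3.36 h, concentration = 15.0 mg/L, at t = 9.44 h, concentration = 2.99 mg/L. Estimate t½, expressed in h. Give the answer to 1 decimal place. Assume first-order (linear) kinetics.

2.6 h

k = ln(C₁/C₂) / (t₂ − t₁) = ln(15.0/2.99) / (9.44 − 3.36)
  = 1.613 / 6.080 = 0.2653 h⁻¹
t½ = ln2 / k = 0.693147 / 0.2653 = 2.613 h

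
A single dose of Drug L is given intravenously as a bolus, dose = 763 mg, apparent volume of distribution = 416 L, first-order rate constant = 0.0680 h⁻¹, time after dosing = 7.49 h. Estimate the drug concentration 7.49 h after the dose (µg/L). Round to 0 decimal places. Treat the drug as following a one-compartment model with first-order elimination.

C₀ = Dose / Vd = 763.0 / 416 = 1.834 mg/L
C = C₀ · e^(−k·t) = 1.834 × e^(−0.06800 × 7.49)
  = 1.834 × 0.6009 = 1.102 mg/L
Convert: 1.102 mg/L × 1000 = 1102 µg/L

1102 µg/L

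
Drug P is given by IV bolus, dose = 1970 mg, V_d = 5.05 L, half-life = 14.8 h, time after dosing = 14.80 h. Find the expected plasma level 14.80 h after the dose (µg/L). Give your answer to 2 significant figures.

C₀ = Dose / Vd = 1970 / 5.05 = 390.1 mg/L
k = ln2 / t½ = 0.693147 / 14.8 = 0.04683 h⁻¹
t / t½ = 14.80 / 14.8 = 1 half-lives
C = C₀ × (1/2)^1 = 390.1 × 0.5000 = 195.1 mg/L
Convert: 195.1 mg/L × 1000 = 195100 µg/L

200000 µg/L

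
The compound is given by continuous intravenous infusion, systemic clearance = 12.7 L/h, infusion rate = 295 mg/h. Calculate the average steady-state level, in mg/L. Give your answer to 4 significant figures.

23.23 mg/L

At steady state Css = R₀ / CL = 295 / 12.70 = 23.23 mg/L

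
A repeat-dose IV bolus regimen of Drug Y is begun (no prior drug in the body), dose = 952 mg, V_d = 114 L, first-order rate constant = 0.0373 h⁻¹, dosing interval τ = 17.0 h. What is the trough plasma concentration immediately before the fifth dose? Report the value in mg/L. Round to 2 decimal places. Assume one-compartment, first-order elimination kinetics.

C₀ per dose = Dose / Vd = 952 / 114 = 8.351 mg/L
Fraction remaining after one interval: r = e^(−kτ) = e^(−0.03730 × 17.0) = 0.5304
Before dose 5, 4 doses have been given (aged 1τ, 2τ, 3τ, 4τ).
C_trough = C₀ × (r + r² + … + r^4) = C₀ × r(1−r^4)/(1−r)
        = 8.351 × 0.5304 × (1 − 0.07914) / (1 − 0.5304) = 8.686 mg/L

8.69 mg/L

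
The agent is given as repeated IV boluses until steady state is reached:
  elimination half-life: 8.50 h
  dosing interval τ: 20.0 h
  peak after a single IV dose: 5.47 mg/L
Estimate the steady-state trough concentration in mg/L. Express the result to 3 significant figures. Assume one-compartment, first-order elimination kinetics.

1.33 mg/L

k = ln2 / t½ = 0.693147 / 8.50 = 0.08155 h⁻¹
e^(−kτ) = e^(−0.08155 × 20.0) = 0.1957
Accumulation ratio R = 1 / (1 − e^(−kτ)) = 1 / (1 − 0.1957) = 1.243
Steady-state trough = C₀ × R × e^(−kτ) = 5.47 × 1.243 × 0.1957 = 1.331 mg/L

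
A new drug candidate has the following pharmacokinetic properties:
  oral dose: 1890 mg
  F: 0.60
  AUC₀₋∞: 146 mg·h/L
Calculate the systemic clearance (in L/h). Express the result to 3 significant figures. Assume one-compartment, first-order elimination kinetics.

CL = F·Dose / AUC = 0.60 × 1890 / 146 = 7.767 L/h

7.77 L/h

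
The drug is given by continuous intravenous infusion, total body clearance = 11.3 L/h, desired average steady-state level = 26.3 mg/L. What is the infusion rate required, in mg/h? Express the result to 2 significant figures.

At steady state, infusion rate R₀ = Css × CL = 26.3 × 11.30 = 297.2 mg/h

300 mg/h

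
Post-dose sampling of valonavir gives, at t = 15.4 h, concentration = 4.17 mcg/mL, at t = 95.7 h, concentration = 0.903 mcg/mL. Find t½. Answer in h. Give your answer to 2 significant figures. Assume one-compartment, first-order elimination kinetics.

36 h

k = ln(C₁/C₂) / (t₂ − t₁) = ln(4.17/0.903) / (95.7 − 15.4)
  = 1.530 / 80.30 = 0.01905 h⁻¹
t½ = ln2 / k = 0.693147 / 0.01905 = 36.39 h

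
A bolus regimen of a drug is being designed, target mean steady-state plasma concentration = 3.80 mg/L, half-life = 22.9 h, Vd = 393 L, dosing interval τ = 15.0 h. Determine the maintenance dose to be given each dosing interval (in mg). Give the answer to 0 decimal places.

k = ln2 / t½ = 0.693147 / 22.9 = 0.03027 h⁻¹
CL = k × Vd = 0.03027 × 393 = 11.90 L/h
At steady state, Dose/τ = Css × CL.
Dose = Css × CL × τ = 3.80 × 11.90 × 15.0 = 678.3 mg

678 mg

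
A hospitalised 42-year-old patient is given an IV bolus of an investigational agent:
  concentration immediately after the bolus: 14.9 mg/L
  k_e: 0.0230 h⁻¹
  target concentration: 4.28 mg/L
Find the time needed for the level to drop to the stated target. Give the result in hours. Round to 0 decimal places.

t = ln(C₀ / C) / k = ln(14.90 / 4.28) / 0.02300
  = ln(3.481) / 0.02300 = 1.247 / 0.02300 = 54.22 h

54 h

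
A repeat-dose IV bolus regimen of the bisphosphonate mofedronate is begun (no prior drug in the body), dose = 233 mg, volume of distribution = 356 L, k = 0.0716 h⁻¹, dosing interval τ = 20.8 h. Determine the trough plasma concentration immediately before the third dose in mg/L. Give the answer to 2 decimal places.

C₀ per dose = Dose / Vd = 233 / 356 = 0.6545 mg/L
Fraction remaining after one interval: r = e^(−kτ) = e^(−0.07160 × 20.8) = 0.2255
Before dose 3, 2 doses have been given (aged 1τ, 2τ).
C_trough = C₀ × (r + r²) = 0.6545 × (0.2255 + 0.05085) = 0.1809 mg/L

0.18 mg/L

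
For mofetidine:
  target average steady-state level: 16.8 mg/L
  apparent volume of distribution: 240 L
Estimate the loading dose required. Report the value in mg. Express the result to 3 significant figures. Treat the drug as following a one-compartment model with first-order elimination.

LD = Css × Vd = 16.8 × 240 = 4032 mg

4030 mg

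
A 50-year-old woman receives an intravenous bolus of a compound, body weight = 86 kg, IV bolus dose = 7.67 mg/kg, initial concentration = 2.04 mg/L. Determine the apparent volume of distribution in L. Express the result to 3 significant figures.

323 L

Dose = 7.67 × 86 = 659.6 mg
Vd = Dose / C₀ = 659.6 / 2.04 = 323.3 L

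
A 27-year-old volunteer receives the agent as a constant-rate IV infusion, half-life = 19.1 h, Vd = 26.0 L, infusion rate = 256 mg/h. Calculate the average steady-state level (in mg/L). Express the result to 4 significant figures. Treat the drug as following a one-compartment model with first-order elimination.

k = ln2 / t½ = 0.693147 / 19.1 = 0.03629 h⁻¹
CL = k × Vd = 0.03629 × 26.0 = 0.9435 L/h
At steady state Css = R₀ / CL = 256 / 0.9435 = 271.3 mg/L

271.3 mg/L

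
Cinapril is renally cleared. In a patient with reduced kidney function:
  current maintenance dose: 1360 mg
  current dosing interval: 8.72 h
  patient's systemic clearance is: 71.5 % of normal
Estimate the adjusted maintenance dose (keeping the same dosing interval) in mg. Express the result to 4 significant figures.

To keep the same average steady-state level, dosing rate must scale with clearance.
CL ratio = 71.5 / 100 = 0.7150
New dose (same interval) = 1360 × 0.7150 = 972.4 mg

972.4 mg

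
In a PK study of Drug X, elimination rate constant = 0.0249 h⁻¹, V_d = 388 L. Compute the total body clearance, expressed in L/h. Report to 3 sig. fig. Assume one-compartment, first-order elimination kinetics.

CL = k × Vd = 0.0249 × 388 = 9.661 L/h

9.66 L/h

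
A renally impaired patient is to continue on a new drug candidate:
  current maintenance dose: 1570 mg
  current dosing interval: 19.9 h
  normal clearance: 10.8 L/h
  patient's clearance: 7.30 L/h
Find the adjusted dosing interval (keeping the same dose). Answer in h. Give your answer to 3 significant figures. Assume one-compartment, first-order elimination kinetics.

To keep the same average steady-state level, dosing rate must scale with clearance.
CL ratio = 7.30 / 10.8 = 0.6759
New interval (same dose) = 19.9 / 0.6759 = 29.44 h

29.4 h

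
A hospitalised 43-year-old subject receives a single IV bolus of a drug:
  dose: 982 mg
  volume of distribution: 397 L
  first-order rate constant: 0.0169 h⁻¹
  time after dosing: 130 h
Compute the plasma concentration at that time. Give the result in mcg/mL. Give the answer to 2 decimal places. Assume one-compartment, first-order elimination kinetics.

C₀ = Dose / Vd = 982.0 / 397 = 2.474 mg/L
C = C₀ · e^(−k·t) = 2.474 × e^(−0.01690 × 130)
  = 2.474 × 0.1111 = 0.2749 mg/L
(0.2749 mg/L = 0.2749 mcg/mL)

0.27 mcg/mL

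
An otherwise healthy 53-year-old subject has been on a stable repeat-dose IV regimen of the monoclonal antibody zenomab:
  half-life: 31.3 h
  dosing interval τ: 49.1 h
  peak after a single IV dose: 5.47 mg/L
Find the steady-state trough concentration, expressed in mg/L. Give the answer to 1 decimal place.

k = ln2 / t½ = 0.693147 / 31.3 = 0.02215 h⁻¹
e^(−kτ) = e^(−0.02215 × 49.1) = 0.3370
Accumulation ratio R = 1 / (1 − e^(−kτ)) = 1 / (1 − 0.3370) = 1.508
Steady-state trough = C₀ × R × e^(−kτ) = 5.47 × 1.508 × 0.3370 = 2.780 mg/L

2.8 mg/L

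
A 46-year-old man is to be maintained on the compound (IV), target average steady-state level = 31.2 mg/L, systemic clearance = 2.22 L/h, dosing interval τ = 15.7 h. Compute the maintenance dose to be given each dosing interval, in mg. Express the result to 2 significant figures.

1100 mg

At steady state, Dose/τ = Css × CL.
Dose = Css × CL × τ = 31.2 × 2.220 × 15.7 = 1087 mg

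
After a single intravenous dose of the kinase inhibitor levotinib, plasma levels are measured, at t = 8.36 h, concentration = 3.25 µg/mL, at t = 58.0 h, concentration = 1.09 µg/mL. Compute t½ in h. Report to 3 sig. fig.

31.5 h

k = ln(C₁/C₂) / (t₂ − t₁) = ln(3.25/1.09) / (58.0 − 8.36)
  = 1.092 / 49.64 = 0.02200 h⁻¹
t½ = ln2 / k = 0.693147 / 0.02200 = 31.51 h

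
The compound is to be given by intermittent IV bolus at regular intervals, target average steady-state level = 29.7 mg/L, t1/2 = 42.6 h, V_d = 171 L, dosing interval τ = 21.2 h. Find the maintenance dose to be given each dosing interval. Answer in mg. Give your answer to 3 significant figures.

1750 mg

k = ln2 / t½ = 0.693147 / 42.6 = 0.01627 h⁻¹
CL = k × Vd = 0.01627 × 171 = 2.782 L/h
At steady state, Dose/τ = Css × CL.
Dose = Css × CL × τ = 29.7 × 2.782 × 21.2 = 1752 mg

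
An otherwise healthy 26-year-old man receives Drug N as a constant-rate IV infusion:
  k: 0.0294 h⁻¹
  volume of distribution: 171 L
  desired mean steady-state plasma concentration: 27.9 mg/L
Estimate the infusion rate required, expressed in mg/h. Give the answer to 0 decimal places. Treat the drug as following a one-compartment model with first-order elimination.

CL = k × Vd = 0.02940 × 171 = 5.027 L/h
At steady state, infusion rate R₀ = Css × CL = 27.9 × 5.027 = 140.3 mg/h

140 mg/h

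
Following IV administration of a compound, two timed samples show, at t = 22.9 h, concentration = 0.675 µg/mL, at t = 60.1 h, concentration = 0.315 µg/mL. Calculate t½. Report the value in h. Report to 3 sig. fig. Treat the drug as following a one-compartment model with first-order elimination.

33.8 h

k = ln(C₁/C₂) / (t₂ − t₁) = ln(0.675/0.315) / (60.1 − 22.9)
  = 0.7621 / 37.20 = 0.02049 h⁻¹
t½ = ln2 / k = 0.693147 / 0.02049 = 33.83 h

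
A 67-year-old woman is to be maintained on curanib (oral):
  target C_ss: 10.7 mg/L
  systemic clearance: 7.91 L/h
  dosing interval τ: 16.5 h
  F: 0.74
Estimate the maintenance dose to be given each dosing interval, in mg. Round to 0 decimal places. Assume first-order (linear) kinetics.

1887 mg

At steady state, F × (Dose/τ) = Css × CL.
Dose = Css × CL × τ / F = 10.7 × 7.910 × 16.5 / 0.74 = 1887 mg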